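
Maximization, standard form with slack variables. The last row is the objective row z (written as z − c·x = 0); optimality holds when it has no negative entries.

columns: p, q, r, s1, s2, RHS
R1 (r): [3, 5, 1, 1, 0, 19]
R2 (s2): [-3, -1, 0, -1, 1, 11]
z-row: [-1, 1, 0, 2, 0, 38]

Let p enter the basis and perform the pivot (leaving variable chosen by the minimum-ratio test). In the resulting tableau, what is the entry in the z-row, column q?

Ratio test on column p — row 1: 19/3 = 19/3; row 2: entry -3 ≤ 0. Minimum is 19/3 at row 1 (r leaves); pivot element 3.
Divide row 1 by 3; eliminate column p from the other rows.
z-row update in column q: 1 − (-1)·(5/3) = 8/3.

8/3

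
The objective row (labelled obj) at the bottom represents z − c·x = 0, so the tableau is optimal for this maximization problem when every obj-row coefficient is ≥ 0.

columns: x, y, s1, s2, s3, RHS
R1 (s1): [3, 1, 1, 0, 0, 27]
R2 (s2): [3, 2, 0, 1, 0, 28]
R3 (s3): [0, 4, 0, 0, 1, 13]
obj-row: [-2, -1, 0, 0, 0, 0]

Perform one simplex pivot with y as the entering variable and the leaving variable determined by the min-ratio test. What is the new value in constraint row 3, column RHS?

13/4

Ratio test on column y — row 1: 27/1 = 27; row 2: 28/2 = 14; row 3: 13/4 = 13/4. Minimum is 13/4 at row 3 (s3 leaves); pivot element 4.
Divide row 3 by 4; eliminate column y from the other rows.
In the new row 3, the RHS entry is the old entry divided by the pivot: 13/4 = 13/4.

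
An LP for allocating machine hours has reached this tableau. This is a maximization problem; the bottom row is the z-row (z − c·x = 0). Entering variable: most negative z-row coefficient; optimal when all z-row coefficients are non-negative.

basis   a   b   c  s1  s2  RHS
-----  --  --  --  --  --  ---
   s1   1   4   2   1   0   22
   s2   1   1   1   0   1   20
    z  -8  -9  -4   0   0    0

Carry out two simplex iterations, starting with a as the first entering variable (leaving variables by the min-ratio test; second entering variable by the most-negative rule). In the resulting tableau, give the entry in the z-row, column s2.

Ratio test on column a — row 1: 22/1 = 22; row 2: 20/1 = 20. Minimum is 20 at row 2 (s2 leaves); pivot element 1.
Divide row 2 by 1; eliminate column a from the other rows.
Second iteration: most negative z-row entry is -1 in column b, so b enters.
Ratio test on column b — row 1: 2/3 = 2/3; row 2: 20/1 = 20. Minimum is 2/3 at row 1 (s1 leaves); pivot element 3.
Divide row 1 by 3; eliminate column b from the other rows.
After both pivots, the entry at the z-row, column s2 is 23/3.

23/3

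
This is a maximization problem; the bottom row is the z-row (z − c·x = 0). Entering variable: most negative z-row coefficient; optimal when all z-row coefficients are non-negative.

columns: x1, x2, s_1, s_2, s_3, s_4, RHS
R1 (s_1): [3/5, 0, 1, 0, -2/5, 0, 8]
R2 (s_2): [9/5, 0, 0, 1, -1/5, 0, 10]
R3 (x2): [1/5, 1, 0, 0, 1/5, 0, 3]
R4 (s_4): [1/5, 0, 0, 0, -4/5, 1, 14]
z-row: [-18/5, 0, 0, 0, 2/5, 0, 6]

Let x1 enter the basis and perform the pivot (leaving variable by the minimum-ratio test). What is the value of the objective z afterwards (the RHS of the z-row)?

26

Ratio test on column x1 — row 1: 8/(3/5) = 40/3; row 2: 10/(9/5) = 50/9; row 3: 3/(1/5) = 15; row 4: 14/(1/5) = 70. Minimum is 50/9 at row 2 (s_2 leaves); pivot element 9/5.
Pivot on row 2; the z-row RHS becomes 6 − (-18/5)·(50/9) = 26.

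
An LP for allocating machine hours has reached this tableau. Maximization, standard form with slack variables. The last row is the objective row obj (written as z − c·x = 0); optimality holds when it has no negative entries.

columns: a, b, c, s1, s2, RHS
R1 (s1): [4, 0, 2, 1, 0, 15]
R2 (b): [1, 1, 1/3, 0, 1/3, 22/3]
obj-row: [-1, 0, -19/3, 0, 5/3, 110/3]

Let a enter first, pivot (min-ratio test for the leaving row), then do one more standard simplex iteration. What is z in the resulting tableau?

505/6

Ratio test on column a — row 1: 15/4 = 15/4; row 2: (22/3)/1 = 22/3. Minimum is 15/4 at row 1 (s1 leaves); pivot element 4.
Pivot on row 1; the obj-row RHS becomes 110/3 − (-1)·(15/4) = 485/12.
Next entering variable (most negative obj-row entry -35/6): c.
Ratio test on column c — row 1: (15/4)/(1/2) = 15/2; row 2: entry -1/6 ≤ 0. Minimum is 15/2 at row 1 (a leaves); pivot element 1/2.
After the second pivot the obj-row RHS is 485/12 − (-35/6)·(15/2) = 505/6.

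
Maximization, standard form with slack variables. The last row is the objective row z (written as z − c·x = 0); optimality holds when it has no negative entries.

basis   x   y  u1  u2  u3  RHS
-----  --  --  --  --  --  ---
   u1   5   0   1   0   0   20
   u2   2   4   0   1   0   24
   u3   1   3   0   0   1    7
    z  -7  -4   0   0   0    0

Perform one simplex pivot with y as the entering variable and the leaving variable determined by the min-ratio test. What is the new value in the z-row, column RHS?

28/3

Ratio test on column y — row 1: entry 0 ≤ 0; row 2: 24/4 = 6; row 3: 7/3 = 7/3. Minimum is 7/3 at row 3 (u3 leaves); pivot element 3.
Divide row 3 by 3; eliminate column y from the other rows.
z-row update in column RHS: 0 − (-4)·(7/3) = 28/3.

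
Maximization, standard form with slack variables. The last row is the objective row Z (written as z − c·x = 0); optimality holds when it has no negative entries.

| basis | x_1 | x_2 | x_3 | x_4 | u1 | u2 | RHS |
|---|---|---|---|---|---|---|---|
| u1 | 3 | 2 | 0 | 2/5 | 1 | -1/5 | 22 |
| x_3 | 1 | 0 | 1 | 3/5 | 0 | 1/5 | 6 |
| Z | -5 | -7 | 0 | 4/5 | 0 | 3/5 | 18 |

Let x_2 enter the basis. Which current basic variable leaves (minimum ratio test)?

u1

Column x_2 entries and ratios — u1: 22/2 = 11; x_3: 0 ≤ 0, skip.
Smallest ratio is 11 in the row of u1, so u1 leaves.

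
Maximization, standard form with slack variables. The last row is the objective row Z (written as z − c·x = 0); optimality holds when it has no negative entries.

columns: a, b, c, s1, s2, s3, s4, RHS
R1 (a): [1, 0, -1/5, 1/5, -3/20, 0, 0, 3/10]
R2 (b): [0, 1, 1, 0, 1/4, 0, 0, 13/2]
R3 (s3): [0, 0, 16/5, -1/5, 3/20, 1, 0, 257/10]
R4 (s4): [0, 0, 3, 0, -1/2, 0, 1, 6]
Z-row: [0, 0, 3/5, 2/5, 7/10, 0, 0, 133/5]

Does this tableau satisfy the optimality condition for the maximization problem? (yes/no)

Every Z-row coefficient is ≥ 0, so the tableau is optimal.

yes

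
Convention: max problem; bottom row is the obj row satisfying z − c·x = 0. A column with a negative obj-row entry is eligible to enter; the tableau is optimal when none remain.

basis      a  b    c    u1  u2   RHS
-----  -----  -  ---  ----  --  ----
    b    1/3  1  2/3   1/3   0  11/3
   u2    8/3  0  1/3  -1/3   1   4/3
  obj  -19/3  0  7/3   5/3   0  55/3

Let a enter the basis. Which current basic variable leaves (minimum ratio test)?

u2

Column a entries and ratios — b: (11/3)/(1/3) = 11; u2: (4/3)/(8/3) = 1/2.
Smallest ratio is 1/2 in the row of u2, so u2 leaves.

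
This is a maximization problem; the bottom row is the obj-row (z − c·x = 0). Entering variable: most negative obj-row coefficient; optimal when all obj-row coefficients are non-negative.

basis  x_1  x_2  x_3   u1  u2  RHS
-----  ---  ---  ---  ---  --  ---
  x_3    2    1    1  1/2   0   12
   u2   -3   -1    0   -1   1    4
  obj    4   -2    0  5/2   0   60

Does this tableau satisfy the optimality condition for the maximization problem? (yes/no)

no

The obj-row has a negative entry -2 in column x_2, so it is not optimal.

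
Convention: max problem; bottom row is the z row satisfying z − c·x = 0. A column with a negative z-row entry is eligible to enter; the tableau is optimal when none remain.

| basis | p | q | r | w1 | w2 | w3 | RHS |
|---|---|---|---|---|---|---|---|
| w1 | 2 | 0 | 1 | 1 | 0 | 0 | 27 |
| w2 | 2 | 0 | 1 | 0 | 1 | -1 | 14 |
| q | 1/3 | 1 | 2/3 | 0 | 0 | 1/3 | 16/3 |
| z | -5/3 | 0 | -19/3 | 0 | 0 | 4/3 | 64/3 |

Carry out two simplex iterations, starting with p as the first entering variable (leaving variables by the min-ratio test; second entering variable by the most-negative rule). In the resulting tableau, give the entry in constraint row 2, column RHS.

4

Ratio test on column p — row 1: 27/2 = 27/2; row 2: 14/2 = 7; row 3: (16/3)/(1/3) = 16. Minimum is 7 at row 2 (w2 leaves); pivot element 2.
Divide row 2 by 2; eliminate column p from the other rows.
Second iteration: most negative z-row entry is -11/2 in column r, so r enters.
Ratio test on column r — row 1: entry 0 ≤ 0; row 2: 7/(1/2) = 14; row 3: 3/(1/2) = 6. Minimum is 6 at row 3 (q leaves); pivot element 1/2.
Divide row 3 by 1/2; eliminate column r from the other rows.
After both pivots, the entry at constraint row 2, column RHS is 4.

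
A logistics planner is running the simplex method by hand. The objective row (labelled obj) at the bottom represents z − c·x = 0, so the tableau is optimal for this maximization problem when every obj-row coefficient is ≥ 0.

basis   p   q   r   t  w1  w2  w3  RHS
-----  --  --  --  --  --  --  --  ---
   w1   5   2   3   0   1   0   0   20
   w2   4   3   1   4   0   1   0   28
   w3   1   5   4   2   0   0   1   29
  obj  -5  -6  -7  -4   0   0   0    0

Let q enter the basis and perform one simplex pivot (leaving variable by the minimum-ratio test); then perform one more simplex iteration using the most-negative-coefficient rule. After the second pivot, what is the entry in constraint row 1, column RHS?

42/23

Ratio test on column q — row 1: 20/2 = 10; row 2: 28/3 = 28/3; row 3: 29/5 = 29/5. Minimum is 29/5 at row 3 (w3 leaves); pivot element 5.
Divide row 3 by 5; eliminate column q from the other rows.
Second iteration: most negative obj-row entry is -19/5 in column p, so p enters.
Ratio test on column p — row 1: (42/5)/(23/5) = 42/23; row 2: (53/5)/(17/5) = 53/17; row 3: (29/5)/(1/5) = 29. Minimum is 42/23 at row 1 (w1 leaves); pivot element 23/5.
Divide row 1 by 23/5; eliminate column p from the other rows.
After both pivots, the entry at constraint row 1, column RHS is 42/23.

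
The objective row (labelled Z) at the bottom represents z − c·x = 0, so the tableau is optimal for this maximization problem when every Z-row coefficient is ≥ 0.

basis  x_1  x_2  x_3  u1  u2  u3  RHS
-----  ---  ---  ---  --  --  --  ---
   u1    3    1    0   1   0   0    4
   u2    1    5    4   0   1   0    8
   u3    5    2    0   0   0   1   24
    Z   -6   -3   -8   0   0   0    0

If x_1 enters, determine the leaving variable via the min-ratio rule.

Column x_1 entries and ratios — u1: 4/3 = 4/3; u2: 8/1 = 8; u3: 24/5 = 24/5.
Smallest ratio is 4/3 in the row of u1, so u1 leaves.

u1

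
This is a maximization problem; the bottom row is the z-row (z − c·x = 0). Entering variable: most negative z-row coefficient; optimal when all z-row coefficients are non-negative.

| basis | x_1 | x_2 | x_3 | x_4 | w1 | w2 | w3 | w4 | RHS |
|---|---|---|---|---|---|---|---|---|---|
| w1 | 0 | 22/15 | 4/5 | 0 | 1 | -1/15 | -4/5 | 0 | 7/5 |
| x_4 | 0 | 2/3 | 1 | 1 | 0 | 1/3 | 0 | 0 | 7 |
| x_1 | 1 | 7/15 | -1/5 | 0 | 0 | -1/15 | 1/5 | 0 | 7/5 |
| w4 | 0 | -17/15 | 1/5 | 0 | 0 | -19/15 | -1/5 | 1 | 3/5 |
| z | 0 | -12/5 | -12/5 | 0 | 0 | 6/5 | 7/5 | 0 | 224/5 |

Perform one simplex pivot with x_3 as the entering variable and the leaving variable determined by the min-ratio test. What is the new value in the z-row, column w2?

Ratio test on column x_3 — row 1: (7/5)/(4/5) = 7/4; row 2: 7/1 = 7; row 3: entry -1/5 ≤ 0; row 4: (3/5)/(1/5) = 3. Minimum is 7/4 at row 1 (w1 leaves); pivot element 4/5.
Divide row 1 by 4/5; eliminate column x_3 from the other rows.
z-row update in column w2: 6/5 − (-12/5)·(-1/12) = 1.

1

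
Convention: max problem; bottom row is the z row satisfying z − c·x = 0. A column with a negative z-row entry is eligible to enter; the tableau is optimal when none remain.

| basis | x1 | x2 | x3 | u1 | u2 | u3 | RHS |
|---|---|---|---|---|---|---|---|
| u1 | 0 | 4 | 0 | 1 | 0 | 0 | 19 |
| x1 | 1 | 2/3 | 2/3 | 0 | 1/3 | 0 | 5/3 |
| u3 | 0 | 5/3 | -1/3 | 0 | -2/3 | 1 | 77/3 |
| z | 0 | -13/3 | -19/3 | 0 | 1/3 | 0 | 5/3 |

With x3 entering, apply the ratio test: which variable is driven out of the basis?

x1

Column x3 entries and ratios — u1: 0 ≤ 0, skip; x1: (5/3)/(2/3) = 5/2; u3: -1/3 ≤ 0, skip.
Smallest ratio is 5/2 in the row of x1, so x1 leaves.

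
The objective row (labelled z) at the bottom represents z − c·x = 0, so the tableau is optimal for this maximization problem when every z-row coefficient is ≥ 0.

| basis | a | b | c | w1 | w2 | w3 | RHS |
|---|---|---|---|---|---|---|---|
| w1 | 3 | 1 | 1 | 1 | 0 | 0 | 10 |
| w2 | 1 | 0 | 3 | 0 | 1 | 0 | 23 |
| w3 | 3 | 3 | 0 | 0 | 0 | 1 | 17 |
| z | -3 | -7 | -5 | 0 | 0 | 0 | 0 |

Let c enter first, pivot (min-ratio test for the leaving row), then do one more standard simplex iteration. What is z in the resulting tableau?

Ratio test on column c — row 1: 10/1 = 10; row 2: 23/3 = 23/3; row 3: entry 0 ≤ 0. Minimum is 23/3 at row 2 (w2 leaves); pivot element 3.
Pivot on row 2; the z-row RHS becomes 0 − (-5)·(23/3) = 115/3.
Next entering variable (most negative z-row entry -7): b.
Ratio test on column b — row 1: (7/3)/1 = 7/3; row 2: entry 0 ≤ 0; row 3: 17/3 = 17/3. Minimum is 7/3 at row 1 (w1 leaves); pivot element 1.
After the second pivot the z-row RHS is 115/3 − (-7)·(7/3) = 164/3.

164/3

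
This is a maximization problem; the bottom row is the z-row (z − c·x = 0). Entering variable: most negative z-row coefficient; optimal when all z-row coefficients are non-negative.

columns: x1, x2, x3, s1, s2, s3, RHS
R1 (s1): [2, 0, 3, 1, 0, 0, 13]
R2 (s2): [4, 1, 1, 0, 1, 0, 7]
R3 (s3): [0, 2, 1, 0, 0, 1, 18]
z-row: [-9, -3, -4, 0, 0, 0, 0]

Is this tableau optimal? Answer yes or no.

no

The z-row has a negative entry -9 in column x1, so it is not optimal.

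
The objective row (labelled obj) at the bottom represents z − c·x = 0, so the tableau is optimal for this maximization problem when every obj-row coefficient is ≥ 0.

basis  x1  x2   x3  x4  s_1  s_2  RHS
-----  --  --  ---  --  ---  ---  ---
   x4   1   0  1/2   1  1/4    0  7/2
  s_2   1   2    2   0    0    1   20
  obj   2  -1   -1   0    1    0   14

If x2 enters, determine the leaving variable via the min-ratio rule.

s_2

Column x2 entries and ratios — x4: 0 ≤ 0, skip; s_2: 20/2 = 10.
Smallest ratio is 10 in the row of s_2, so s_2 leaves.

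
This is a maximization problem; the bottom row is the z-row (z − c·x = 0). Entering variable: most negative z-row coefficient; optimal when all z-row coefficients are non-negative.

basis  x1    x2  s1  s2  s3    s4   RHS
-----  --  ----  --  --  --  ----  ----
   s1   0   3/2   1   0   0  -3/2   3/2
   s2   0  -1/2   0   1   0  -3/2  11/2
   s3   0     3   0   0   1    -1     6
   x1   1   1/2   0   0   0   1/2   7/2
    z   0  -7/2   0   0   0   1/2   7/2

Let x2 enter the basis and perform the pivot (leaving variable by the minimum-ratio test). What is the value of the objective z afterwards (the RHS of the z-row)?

Ratio test on column x2 — row 1: (3/2)/(3/2) = 1; row 2: entry -1/2 ≤ 0; row 3: 6/3 = 2; row 4: (7/2)/(1/2) = 7. Minimum is 1 at row 1 (s1 leaves); pivot element 3/2.
Pivot on row 1; the z-row RHS becomes 7/2 − (-7/2)·1 = 7.

7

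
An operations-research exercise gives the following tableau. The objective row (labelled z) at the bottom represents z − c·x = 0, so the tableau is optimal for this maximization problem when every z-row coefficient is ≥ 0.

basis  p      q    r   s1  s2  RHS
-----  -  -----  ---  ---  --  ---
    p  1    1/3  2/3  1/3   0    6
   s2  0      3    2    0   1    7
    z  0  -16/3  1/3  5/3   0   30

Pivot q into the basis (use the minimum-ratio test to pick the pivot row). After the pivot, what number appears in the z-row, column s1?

5/3

Ratio test on column q — row 1: 6/(1/3) = 18; row 2: 7/3 = 7/3. Minimum is 7/3 at row 2 (s2 leaves); pivot element 3.
Divide row 2 by 3; eliminate column q from the other rows.
z-row update in column s1: 5/3 − (-16/3)·0 = 5/3.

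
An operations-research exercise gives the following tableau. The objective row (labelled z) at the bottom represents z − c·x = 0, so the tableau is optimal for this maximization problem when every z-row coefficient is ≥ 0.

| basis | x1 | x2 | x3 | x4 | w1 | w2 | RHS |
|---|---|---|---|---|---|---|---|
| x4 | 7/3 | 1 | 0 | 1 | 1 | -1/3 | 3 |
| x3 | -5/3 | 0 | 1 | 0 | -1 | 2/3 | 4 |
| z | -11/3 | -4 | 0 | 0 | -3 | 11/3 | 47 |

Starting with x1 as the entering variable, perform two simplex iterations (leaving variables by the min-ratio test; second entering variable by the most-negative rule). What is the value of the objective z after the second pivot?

Ratio test on column x1 — row 1: 3/(7/3) = 9/7; row 2: entry -5/3 ≤ 0. Minimum is 9/7 at row 1 (x4 leaves); pivot element 7/3.
Pivot on row 1; the z-row RHS becomes 47 − (-11/3)·(9/7) = 362/7.
Next entering variable (most negative z-row entry -17/7): x2.
Ratio test on column x2 — row 1: (9/7)/(3/7) = 3; row 2: (43/7)/(5/7) = 43/5. Minimum is 3 at row 1 (x1 leaves); pivot element 3/7.
After the second pivot the z-row RHS is 362/7 − (-17/7)·3 = 59.

59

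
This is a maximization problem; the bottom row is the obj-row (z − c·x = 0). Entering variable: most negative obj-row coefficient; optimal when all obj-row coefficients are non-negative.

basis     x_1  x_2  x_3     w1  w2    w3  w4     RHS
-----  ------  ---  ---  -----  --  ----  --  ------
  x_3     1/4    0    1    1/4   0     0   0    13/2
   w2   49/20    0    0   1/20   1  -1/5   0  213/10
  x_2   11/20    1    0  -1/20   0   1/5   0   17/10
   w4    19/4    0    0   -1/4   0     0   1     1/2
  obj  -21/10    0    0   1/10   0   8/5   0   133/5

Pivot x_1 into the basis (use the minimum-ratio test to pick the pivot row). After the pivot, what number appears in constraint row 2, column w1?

17/95

Ratio test on column x_1 — row 1: (13/2)/(1/4) = 26; row 2: (213/10)/(49/20) = 426/49; row 3: (17/10)/(11/20) = 34/11; row 4: (1/2)/(19/4) = 2/19. Minimum is 2/19 at row 4 (w4 leaves); pivot element 19/4.
Divide row 4 by 19/4; eliminate column x_1 from the other rows.
Row 2 update in column w1: 1/20 − (49/20)·(-1/19) = 17/95.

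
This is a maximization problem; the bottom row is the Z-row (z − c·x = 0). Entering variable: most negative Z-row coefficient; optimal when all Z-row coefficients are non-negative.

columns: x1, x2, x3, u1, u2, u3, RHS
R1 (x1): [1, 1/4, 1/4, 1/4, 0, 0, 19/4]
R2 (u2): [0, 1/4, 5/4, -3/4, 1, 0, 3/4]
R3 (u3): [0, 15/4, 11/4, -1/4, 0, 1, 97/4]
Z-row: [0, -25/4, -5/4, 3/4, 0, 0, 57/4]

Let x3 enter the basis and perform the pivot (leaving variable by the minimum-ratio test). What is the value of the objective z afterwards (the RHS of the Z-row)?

15

Ratio test on column x3 — row 1: (19/4)/(1/4) = 19; row 2: (3/4)/(5/4) = 3/5; row 3: (97/4)/(11/4) = 97/11. Minimum is 3/5 at row 2 (u2 leaves); pivot element 5/4.
Pivot on row 2; the Z-row RHS becomes 57/4 − (-5/4)·(3/5) = 15.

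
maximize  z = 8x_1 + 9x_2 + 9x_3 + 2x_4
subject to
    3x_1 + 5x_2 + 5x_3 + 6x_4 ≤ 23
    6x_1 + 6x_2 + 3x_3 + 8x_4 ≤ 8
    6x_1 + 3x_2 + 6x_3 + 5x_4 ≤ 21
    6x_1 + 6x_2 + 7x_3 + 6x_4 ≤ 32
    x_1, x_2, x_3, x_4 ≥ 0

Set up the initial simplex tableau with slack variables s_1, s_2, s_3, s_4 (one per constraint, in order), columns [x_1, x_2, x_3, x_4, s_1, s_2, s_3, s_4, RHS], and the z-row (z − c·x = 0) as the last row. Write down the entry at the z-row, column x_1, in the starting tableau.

The z-row carries the negated objective coefficients: the x_1 entry is -8.

-8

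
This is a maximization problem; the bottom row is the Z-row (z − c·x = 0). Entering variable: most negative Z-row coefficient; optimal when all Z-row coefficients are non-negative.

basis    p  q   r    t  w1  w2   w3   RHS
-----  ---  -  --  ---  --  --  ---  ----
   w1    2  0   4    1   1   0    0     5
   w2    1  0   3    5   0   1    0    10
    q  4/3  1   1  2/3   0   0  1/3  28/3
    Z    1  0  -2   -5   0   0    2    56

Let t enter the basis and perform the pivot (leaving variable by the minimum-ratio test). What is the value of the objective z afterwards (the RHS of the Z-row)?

66

Ratio test on column t — row 1: 5/1 = 5; row 2: 10/5 = 2; row 3: (28/3)/(2/3) = 14. Minimum is 2 at row 2 (w2 leaves); pivot element 5.
Pivot on row 2; the Z-row RHS becomes 56 − (-5)·2 = 66.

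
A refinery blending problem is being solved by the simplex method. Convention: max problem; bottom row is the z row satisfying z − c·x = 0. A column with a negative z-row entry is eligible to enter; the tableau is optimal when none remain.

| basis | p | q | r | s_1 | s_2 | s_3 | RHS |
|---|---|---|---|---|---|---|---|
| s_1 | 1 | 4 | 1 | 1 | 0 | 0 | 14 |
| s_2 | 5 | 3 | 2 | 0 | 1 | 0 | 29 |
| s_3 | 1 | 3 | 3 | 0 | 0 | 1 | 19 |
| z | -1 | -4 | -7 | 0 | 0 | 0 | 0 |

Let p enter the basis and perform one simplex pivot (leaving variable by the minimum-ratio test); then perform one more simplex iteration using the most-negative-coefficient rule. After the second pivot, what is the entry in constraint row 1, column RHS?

Ratio test on column p — row 1: 14/1 = 14; row 2: 29/5 = 29/5; row 3: 19/1 = 19. Minimum is 29/5 at row 2 (s_2 leaves); pivot element 5.
Divide row 2 by 5; eliminate column p from the other rows.
Second iteration: most negative z-row entry is -33/5 in column r, so r enters.
Ratio test on column r — row 1: (41/5)/(3/5) = 41/3; row 2: (29/5)/(2/5) = 29/2; row 3: (66/5)/(13/5) = 66/13. Minimum is 66/13 at row 3 (s_3 leaves); pivot element 13/5.
Divide row 3 by 13/5; eliminate column r from the other rows.
After both pivots, the entry at constraint row 1, column RHS is 67/13.

67/13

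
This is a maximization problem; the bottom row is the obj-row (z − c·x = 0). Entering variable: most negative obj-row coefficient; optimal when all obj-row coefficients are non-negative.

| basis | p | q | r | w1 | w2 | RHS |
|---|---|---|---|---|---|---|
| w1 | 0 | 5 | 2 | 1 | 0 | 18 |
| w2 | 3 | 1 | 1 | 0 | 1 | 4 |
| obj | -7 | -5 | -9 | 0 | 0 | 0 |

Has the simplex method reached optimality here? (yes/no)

The obj-row has a negative entry -9 in column r, so it is not optimal.

no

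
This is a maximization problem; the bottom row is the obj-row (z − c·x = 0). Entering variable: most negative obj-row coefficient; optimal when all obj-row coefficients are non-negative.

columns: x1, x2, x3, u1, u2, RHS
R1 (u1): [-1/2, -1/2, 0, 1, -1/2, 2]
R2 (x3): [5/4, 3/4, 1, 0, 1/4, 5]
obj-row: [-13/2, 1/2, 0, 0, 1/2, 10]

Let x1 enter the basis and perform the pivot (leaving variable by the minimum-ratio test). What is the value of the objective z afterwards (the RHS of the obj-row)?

36

Ratio test on column x1 — row 1: entry -1/2 ≤ 0; row 2: 5/(5/4) = 4. Minimum is 4 at row 2 (x3 leaves); pivot element 5/4.
Pivot on row 2; the obj-row RHS becomes 10 − (-13/2)·4 = 36.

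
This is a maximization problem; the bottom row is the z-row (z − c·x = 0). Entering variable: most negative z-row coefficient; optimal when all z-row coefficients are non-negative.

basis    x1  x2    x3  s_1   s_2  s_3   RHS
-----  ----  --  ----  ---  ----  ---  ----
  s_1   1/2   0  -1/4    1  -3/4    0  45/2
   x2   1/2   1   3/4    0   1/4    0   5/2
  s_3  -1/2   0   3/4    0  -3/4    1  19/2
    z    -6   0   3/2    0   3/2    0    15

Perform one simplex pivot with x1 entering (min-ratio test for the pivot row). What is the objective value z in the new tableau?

Ratio test on column x1 — row 1: (45/2)/(1/2) = 45; row 2: (5/2)/(1/2) = 5; row 3: entry -1/2 ≤ 0. Minimum is 5 at row 2 (x2 leaves); pivot element 1/2.
Pivot on row 2; the z-row RHS becomes 15 − (-6)·5 = 45.

45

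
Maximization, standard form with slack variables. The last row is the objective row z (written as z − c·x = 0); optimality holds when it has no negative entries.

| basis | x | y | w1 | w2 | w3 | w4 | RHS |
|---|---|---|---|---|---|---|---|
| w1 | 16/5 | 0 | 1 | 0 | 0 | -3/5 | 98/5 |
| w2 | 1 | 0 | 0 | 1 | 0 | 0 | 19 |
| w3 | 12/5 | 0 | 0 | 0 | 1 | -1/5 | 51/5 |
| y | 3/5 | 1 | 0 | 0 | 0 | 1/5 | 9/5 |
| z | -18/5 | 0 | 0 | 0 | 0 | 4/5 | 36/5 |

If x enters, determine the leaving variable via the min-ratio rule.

y

Column x entries and ratios — w1: (98/5)/(16/5) = 49/8; w2: 19/1 = 19; w3: (51/5)/(12/5) = 17/4; y: (9/5)/(3/5) = 3.
Smallest ratio is 3 in the row of y, so y leaves.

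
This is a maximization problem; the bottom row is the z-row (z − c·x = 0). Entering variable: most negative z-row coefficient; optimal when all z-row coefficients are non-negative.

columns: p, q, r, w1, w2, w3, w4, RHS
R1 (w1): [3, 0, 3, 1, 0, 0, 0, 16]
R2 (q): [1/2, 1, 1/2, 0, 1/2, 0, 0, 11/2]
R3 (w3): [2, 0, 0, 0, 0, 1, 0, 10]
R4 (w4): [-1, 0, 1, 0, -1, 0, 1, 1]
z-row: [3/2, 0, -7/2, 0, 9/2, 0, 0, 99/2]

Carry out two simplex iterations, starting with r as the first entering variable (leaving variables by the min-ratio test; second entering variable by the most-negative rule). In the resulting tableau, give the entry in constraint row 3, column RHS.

Ratio test on column r — row 1: 16/3 = 16/3; row 2: (11/2)/(1/2) = 11; row 3: entry 0 ≤ 0; row 4: 1/1 = 1. Minimum is 1 at row 4 (w4 leaves); pivot element 1.
Divide row 4 by 1; eliminate column r from the other rows.
Second iteration: most negative z-row entry is -2 in column p, so p enters.
Ratio test on column p — row 1: 13/6 = 13/6; row 2: 5/1 = 5; row 3: 10/2 = 5; row 4: entry -1 ≤ 0. Minimum is 13/6 at row 1 (w1 leaves); pivot element 6.
Divide row 1 by 6; eliminate column p from the other rows.
After both pivots, the entry at constraint row 3, column RHS is 17/3.

17/3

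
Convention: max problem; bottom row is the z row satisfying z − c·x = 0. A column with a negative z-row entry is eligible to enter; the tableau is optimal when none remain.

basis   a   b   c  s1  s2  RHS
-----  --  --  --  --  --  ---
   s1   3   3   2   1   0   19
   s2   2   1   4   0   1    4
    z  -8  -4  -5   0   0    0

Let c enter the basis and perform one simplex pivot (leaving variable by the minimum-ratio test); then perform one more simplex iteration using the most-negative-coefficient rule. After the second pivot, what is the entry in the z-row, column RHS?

16

Ratio test on column c — row 1: 19/2 = 19/2; row 2: 4/4 = 1. Minimum is 1 at row 2 (s2 leaves); pivot element 4.
Divide row 2 by 4; eliminate column c from the other rows.
Second iteration: most negative z-row entry is -11/2 in column a, so a enters.
Ratio test on column a — row 1: 17/2 = 17/2; row 2: 1/(1/2) = 2. Minimum is 2 at row 2 (c leaves); pivot element 1/2.
Divide row 2 by 1/2; eliminate column a from the other rows.
After both pivots, the entry at the z-row, column RHS is 16.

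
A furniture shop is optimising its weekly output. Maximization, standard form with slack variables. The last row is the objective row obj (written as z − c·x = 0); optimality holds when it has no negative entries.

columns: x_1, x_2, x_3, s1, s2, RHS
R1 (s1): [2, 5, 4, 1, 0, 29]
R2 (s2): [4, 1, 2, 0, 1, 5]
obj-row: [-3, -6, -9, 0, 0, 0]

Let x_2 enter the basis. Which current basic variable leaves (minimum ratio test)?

Column x_2 entries and ratios — s1: 29/5 = 29/5; s2: 5/1 = 5.
Smallest ratio is 5 in the row of s2, so s2 leaves.

s2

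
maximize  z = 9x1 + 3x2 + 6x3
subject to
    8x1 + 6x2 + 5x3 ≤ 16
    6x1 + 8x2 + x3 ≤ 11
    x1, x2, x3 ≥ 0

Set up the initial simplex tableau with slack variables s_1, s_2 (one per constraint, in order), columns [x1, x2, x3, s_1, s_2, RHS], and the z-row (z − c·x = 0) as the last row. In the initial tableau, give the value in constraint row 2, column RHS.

11

The RHS of constraint 2 is b_2 = 11.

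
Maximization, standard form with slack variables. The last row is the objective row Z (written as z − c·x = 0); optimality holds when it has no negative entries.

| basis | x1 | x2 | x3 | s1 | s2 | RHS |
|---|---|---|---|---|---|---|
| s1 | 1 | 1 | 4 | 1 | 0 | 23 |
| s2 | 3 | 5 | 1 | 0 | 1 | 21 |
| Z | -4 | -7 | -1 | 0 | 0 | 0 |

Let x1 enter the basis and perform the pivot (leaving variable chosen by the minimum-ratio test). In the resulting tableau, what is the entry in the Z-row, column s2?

Ratio test on column x1 — row 1: 23/1 = 23; row 2: 21/3 = 7. Minimum is 7 at row 2 (s2 leaves); pivot element 3.
Divide row 2 by 3; eliminate column x1 from the other rows.
Z-row update in column s2: 0 − (-4)·(1/3) = 4/3.

4/3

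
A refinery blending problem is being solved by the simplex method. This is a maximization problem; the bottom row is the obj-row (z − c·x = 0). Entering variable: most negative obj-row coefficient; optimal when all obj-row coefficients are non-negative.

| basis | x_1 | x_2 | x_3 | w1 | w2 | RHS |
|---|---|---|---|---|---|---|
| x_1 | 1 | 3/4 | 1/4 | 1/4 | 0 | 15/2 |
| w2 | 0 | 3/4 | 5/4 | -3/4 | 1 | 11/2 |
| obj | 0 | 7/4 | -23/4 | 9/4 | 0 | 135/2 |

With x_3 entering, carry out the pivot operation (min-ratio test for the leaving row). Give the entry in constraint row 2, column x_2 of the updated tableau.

Ratio test on column x_3 — row 1: (15/2)/(1/4) = 30; row 2: (11/2)/(5/4) = 22/5. Minimum is 22/5 at row 2 (w2 leaves); pivot element 5/4.
Divide row 2 by 5/4; eliminate column x_3 from the other rows.
In the new row 2, the x_2 entry is the old entry divided by the pivot: (3/4)/(5/4) = 3/5.

3/5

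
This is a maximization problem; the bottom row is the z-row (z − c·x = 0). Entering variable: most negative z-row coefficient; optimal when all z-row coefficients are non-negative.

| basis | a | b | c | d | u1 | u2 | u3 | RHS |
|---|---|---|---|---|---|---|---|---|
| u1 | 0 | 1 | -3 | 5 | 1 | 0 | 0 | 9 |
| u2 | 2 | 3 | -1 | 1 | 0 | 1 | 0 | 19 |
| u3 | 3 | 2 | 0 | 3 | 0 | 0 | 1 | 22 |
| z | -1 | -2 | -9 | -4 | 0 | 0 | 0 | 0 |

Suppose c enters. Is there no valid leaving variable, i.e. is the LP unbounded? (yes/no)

yes

Every constraint-row entry in column c is ≤ 0, so increasing c is unbounded.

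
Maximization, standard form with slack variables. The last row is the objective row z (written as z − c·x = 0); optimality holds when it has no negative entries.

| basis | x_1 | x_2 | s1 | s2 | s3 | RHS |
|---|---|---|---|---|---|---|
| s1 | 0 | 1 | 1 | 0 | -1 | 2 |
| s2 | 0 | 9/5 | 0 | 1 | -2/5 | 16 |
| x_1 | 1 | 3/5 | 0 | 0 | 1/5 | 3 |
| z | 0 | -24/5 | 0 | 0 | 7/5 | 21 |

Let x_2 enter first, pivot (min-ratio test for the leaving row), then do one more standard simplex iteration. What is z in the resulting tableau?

153/4

Ratio test on column x_2 — row 1: 2/1 = 2; row 2: 16/(9/5) = 80/9; row 3: 3/(3/5) = 5. Minimum is 2 at row 1 (s1 leaves); pivot element 1.
Pivot on row 1; the z-row RHS becomes 21 − (-24/5)·2 = 153/5.
Next entering variable (most negative z-row entry -17/5): s3.
Ratio test on column s3 — row 1: entry -1 ≤ 0; row 2: (62/5)/(7/5) = 62/7; row 3: (9/5)/(4/5) = 9/4. Minimum is 9/4 at row 3 (x_1 leaves); pivot element 4/5.
After the second pivot the z-row RHS is 153/5 − (-17/5)·(9/4) = 153/4.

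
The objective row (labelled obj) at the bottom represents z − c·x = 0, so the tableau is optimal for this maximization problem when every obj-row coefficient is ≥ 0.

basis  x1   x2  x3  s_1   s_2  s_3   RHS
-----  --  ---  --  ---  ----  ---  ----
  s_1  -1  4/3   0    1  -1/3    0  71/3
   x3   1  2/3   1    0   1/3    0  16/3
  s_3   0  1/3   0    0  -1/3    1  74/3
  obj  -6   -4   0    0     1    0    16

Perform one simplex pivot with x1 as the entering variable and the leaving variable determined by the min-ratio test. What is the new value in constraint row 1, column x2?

Ratio test on column x1 — row 1: entry -1 ≤ 0; row 2: (16/3)/1 = 16/3; row 3: entry 0 ≤ 0. Minimum is 16/3 at row 2 (x3 leaves); pivot element 1.
Divide row 2 by 1; eliminate column x1 from the other rows.
Row 1 update in column x2: 4/3 − (-1)·(2/3) = 2.

2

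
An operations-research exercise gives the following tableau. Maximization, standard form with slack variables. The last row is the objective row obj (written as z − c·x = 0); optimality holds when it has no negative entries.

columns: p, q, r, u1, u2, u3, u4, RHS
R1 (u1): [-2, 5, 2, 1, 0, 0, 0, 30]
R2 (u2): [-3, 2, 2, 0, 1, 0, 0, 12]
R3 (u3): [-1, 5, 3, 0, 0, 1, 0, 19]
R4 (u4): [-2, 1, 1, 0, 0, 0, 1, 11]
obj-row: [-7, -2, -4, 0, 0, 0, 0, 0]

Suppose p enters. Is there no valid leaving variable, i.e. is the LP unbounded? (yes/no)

Every constraint-row entry in column p is ≤ 0, so increasing p is unbounded.

yes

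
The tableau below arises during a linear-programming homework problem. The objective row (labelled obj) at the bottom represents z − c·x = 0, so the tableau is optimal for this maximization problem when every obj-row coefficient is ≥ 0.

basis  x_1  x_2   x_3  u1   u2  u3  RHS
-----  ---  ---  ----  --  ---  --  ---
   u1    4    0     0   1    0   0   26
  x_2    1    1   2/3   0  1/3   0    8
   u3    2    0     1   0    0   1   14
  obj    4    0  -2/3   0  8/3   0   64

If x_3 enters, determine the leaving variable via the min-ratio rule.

Column x_3 entries and ratios — u1: 0 ≤ 0, skip; x_2: 8/(2/3) = 12; u3: 14/1 = 14.
Smallest ratio is 12 in the row of x_2, so x_2 leaves.

x_2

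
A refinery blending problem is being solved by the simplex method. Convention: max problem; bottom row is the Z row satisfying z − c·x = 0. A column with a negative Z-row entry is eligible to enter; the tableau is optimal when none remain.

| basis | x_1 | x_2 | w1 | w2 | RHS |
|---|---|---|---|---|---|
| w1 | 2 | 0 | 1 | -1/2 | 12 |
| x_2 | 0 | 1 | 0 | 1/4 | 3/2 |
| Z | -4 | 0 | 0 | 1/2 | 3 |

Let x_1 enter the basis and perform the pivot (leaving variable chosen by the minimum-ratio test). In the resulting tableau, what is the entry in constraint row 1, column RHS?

Ratio test on column x_1 — row 1: 12/2 = 6; row 2: entry 0 ≤ 0. Minimum is 6 at row 1 (w1 leaves); pivot element 2.
Divide row 1 by 2; eliminate column x_1 from the other rows.
In the new row 1, the RHS entry is the old entry divided by the pivot: 12/2 = 6.

6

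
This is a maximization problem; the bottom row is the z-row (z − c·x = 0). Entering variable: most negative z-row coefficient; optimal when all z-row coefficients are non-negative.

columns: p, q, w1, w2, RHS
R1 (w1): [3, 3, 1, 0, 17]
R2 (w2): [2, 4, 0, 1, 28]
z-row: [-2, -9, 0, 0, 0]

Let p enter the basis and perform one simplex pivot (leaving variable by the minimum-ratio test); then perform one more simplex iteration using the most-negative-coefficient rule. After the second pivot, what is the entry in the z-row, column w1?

Ratio test on column p — row 1: 17/3 = 17/3; row 2: 28/2 = 14. Minimum is 17/3 at row 1 (w1 leaves); pivot element 3.
Divide row 1 by 3; eliminate column p from the other rows.
Second iteration: most negative z-row entry is -7 in column q, so q enters.
Ratio test on column q — row 1: (17/3)/1 = 17/3; row 2: (50/3)/2 = 25/3. Minimum is 17/3 at row 1 (p leaves); pivot element 1.
Divide row 1 by 1; eliminate column q from the other rows.
After both pivots, the entry at the z-row, column w1 is 3.

3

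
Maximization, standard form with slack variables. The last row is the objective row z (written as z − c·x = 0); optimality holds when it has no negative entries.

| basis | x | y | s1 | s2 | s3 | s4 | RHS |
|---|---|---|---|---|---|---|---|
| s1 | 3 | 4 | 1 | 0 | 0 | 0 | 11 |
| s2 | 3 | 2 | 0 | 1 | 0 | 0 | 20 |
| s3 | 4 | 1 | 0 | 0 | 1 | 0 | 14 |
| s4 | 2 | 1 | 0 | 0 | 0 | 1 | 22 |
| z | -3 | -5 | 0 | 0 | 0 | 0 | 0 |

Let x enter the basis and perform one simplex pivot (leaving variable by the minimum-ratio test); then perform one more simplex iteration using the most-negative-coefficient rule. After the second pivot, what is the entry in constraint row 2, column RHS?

Ratio test on column x — row 1: 11/3 = 11/3; row 2: 20/3 = 20/3; row 3: 14/4 = 7/2; row 4: 22/2 = 11. Minimum is 7/2 at row 3 (s3 leaves); pivot element 4.
Divide row 3 by 4; eliminate column x from the other rows.
Second iteration: most negative z-row entry is -17/4 in column y, so y enters.
Ratio test on column y — row 1: (1/2)/(13/4) = 2/13; row 2: (19/2)/(5/4) = 38/5; row 3: (7/2)/(1/4) = 14; row 4: 15/(1/2) = 30. Minimum is 2/13 at row 1 (s1 leaves); pivot element 13/4.
Divide row 1 by 13/4; eliminate column y from the other rows.
After both pivots, the entry at constraint row 2, column RHS is 121/13.

121/13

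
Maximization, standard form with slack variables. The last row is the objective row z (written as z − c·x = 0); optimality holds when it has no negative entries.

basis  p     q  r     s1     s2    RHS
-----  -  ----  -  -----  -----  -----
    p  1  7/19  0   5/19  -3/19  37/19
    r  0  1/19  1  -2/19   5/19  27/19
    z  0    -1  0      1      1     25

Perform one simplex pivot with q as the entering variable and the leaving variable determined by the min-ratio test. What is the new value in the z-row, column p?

19/7

Ratio test on column q — row 1: (37/19)/(7/19) = 37/7; row 2: (27/19)/(1/19) = 27. Minimum is 37/7 at row 1 (p leaves); pivot element 7/19.
Divide row 1 by 7/19; eliminate column q from the other rows.
z-row update in column p: 0 − (-1)·(19/7) = 19/7.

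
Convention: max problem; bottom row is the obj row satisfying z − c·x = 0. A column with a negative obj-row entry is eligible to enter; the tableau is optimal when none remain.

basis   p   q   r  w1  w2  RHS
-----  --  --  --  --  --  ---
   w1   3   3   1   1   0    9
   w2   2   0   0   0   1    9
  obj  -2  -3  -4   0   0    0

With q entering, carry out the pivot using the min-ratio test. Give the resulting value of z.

Ratio test on column q — row 1: 9/3 = 3; row 2: entry 0 ≤ 0. Minimum is 3 at row 1 (w1 leaves); pivot element 3.
Pivot on row 1; the obj-row RHS becomes 0 − (-3)·3 = 9.

9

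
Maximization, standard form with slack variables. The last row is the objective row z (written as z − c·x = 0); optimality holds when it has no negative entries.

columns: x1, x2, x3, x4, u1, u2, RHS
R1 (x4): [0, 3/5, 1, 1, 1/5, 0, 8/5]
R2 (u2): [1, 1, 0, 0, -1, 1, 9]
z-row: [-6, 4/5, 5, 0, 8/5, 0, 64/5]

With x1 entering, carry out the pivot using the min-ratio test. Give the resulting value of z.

Ratio test on column x1 — row 1: entry 0 ≤ 0; row 2: 9/1 = 9. Minimum is 9 at row 2 (u2 leaves); pivot element 1.
Pivot on row 2; the z-row RHS becomes 64/5 − (-6)·9 = 334/5.

334/5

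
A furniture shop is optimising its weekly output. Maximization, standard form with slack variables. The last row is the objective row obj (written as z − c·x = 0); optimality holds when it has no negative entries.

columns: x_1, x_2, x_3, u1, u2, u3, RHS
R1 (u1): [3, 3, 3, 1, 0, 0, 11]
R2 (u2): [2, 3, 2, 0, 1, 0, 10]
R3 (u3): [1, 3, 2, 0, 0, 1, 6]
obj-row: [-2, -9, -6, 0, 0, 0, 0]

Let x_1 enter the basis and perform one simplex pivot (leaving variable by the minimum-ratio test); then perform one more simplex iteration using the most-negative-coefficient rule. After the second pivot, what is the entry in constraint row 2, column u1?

Ratio test on column x_1 — row 1: 11/3 = 11/3; row 2: 10/2 = 5; row 3: 6/1 = 6. Minimum is 11/3 at row 1 (u1 leaves); pivot element 3.
Divide row 1 by 3; eliminate column x_1 from the other rows.
Second iteration: most negative obj-row entry is -7 in column x_2, so x_2 enters.
Ratio test on column x_2 — row 1: (11/3)/1 = 11/3; row 2: (8/3)/1 = 8/3; row 3: (7/3)/2 = 7/6. Minimum is 7/6 at row 3 (u3 leaves); pivot element 2.
Divide row 3 by 2; eliminate column x_2 from the other rows.
After both pivots, the entry at constraint row 2, column u1 is -1/2.

-1/2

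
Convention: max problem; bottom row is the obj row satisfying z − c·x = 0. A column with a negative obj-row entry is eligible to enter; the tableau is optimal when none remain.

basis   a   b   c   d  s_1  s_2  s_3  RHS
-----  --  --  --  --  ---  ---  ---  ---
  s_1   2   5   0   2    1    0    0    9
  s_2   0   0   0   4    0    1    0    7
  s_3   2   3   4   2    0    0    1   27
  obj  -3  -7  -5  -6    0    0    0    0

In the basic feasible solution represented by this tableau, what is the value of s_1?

9

s_1 is basic (row 1); its value is the RHS of that row, 9.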